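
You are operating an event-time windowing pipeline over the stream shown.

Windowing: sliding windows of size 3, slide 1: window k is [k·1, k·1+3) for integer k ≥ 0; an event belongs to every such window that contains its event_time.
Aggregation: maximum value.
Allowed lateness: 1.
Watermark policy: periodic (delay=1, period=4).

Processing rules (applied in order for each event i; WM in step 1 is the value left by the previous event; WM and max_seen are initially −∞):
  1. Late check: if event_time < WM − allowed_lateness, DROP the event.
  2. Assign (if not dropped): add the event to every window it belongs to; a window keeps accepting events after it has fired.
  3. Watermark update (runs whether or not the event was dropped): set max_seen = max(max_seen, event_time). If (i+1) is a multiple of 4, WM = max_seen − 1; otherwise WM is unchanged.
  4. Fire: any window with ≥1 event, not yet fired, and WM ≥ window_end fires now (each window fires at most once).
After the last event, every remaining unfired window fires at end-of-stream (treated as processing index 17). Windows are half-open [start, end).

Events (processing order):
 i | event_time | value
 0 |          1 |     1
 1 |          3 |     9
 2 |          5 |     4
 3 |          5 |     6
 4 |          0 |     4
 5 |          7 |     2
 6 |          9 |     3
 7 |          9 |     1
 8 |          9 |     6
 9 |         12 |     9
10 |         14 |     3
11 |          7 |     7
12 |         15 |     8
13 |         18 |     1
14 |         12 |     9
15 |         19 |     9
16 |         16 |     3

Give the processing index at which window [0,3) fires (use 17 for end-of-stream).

i=0 t=1 v=1: → [1,4),[0,3); WM=−∞
i=1 t=3 v=9: → [3,6),[2,5),[1,4); WM=−∞
i=2 t=5 v=4: → [5,8),[4,7),[3,6); WM=−∞
i=3 t=5 v=6: → [5,8),[4,7),[3,6); WM=4; [0,3) fires=1 [1,4) fires=9
i=4 t=0 v=4: DROP (t<4-1); WM=4
i=5 t=7 v=2: → [7,10),[6,9),[5,8); WM=4
i=6 t=9 v=3: → [9,12),[8,11),[7,10); WM=4
i=7 t=9 v=1: → [9,12),[8,11),[7,10); WM=8; [2,5) fires=9 [3,6) fires=9 [4,7) fires=6 [5,8) fires=6
i=8 t=9 v=6: → [9,12),[8,11),[7,10); WM=8
i=9 t=12 v=9: → [12,15),[11,14),[10,13); WM=8
i=10 t=14 v=3: → [14,17),[13,16),[12,15); WM=8
i=11 t=7 v=7: → [7,10),[6,9),[5,8); WM=13; [6,9) fires=7 [7,10) fires=7 [8,11) fires=6 [9,12) fires=6 [10,13) fires=9
i=12 t=15 v=8: → [15,18),[14,17),[13,16); WM=13
i=13 t=18 v=1: → [18,21),[17,20),[16,19); WM=13
i=14 t=12 v=9: → [12,15),[11,14),[10,13); WM=13
i=15 t=19 v=9: → [19,22),[18,21),[17,20); WM=18; [11,14) fires=9 [12,15) fires=9 [13,16) fires=8 [14,17) fires=8 [15,18) fires=8
i=16 t=16 v=3: DROP (t<18-1); WM=18

3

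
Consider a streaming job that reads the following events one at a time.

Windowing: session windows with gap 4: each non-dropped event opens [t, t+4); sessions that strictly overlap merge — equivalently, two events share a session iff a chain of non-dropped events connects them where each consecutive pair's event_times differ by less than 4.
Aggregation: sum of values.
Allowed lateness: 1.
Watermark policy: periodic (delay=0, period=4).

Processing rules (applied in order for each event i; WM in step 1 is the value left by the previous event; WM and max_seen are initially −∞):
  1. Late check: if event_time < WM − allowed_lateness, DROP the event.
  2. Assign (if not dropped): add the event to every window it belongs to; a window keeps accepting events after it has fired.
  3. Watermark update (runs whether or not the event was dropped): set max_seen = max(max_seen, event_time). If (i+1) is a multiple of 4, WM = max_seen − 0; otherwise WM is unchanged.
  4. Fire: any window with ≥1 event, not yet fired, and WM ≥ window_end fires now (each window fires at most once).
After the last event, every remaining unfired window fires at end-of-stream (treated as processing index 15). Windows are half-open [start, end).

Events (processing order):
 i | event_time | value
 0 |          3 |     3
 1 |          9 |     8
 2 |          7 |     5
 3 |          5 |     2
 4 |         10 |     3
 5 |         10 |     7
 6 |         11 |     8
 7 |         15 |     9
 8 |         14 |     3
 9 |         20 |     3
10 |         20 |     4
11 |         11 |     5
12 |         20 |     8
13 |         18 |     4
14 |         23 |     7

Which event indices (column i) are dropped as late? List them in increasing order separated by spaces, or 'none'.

11 13

i=0 t=3 v=3: → [3,7); WM=−∞
i=1 t=9 v=8: → [9,13); WM=−∞
i=2 t=7 v=5: → [7,13); WM=−∞
i=3 t=5 v=2: → [3,13); WM=9
i=4 t=10 v=3: → [3,14); WM=9
i=5 t=10 v=7: → [3,14); WM=9
i=6 t=11 v=8: → [3,15); WM=9
i=7 t=15 v=9: → [15,19); WM=15
i=8 t=14 v=3: → [3,19); WM=15
i=9 t=20 v=3: → [20,24); WM=15
i=10 t=20 v=4: → [20,24); WM=15
i=11 t=11 v=5: DROP (t<15-1); WM=20
i=12 t=20 v=8: → [20,24); WM=20
i=13 t=18 v=4: DROP (t<20-1); WM=20
i=14 t=23 v=7: → [20,27); WM=20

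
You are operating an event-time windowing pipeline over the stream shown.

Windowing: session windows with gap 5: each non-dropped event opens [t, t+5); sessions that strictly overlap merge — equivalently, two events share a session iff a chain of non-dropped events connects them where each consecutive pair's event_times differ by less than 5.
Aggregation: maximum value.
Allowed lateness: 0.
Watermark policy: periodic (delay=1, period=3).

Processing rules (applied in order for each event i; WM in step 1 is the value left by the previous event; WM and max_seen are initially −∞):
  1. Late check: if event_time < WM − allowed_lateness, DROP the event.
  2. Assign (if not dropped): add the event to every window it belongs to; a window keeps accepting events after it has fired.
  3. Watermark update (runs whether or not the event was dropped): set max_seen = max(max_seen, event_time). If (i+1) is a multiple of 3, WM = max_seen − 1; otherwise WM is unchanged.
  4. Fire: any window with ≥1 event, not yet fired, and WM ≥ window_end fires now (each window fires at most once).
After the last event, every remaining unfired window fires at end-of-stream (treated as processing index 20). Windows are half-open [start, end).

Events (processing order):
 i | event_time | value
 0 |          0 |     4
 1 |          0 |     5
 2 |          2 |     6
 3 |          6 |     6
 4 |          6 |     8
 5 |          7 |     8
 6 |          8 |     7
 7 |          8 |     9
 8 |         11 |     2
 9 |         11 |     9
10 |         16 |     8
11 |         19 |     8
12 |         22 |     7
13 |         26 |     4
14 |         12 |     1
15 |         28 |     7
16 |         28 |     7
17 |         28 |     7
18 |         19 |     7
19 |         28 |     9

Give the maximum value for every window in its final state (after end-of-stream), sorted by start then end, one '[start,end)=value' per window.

i=0 t=0 v=4: → [0,5); WM=−∞
i=1 t=0 v=5: → [0,5); WM=−∞
i=2 t=2 v=6: → [0,7); WM=1
i=3 t=6 v=6: → [0,11); WM=1
i=4 t=6 v=8: → [0,11); WM=1
i=5 t=7 v=8: → [0,12); WM=6
i=6 t=8 v=7: → [0,13); WM=6
i=7 t=8 v=9: → [0,13); WM=6
i=8 t=11 v=2: → [0,16); WM=10
i=9 t=11 v=9: → [0,16); WM=10
i=10 t=16 v=8: → [16,21); WM=10
i=11 t=19 v=8: → [16,24); WM=18
i=12 t=22 v=7: → [16,27); WM=18
i=13 t=26 v=4: → [16,31); WM=18
i=14 t=12 v=1: DROP (t<18-0); WM=25
i=15 t=28 v=7: → [16,33); WM=25
i=16 t=28 v=7: → [16,33); WM=25
i=17 t=28 v=7: → [16,33); WM=27
i=18 t=19 v=7: DROP (t<27-0); WM=27
i=19 t=28 v=9: → [16,33); WM=27

[0,16)=9 [16,33)=9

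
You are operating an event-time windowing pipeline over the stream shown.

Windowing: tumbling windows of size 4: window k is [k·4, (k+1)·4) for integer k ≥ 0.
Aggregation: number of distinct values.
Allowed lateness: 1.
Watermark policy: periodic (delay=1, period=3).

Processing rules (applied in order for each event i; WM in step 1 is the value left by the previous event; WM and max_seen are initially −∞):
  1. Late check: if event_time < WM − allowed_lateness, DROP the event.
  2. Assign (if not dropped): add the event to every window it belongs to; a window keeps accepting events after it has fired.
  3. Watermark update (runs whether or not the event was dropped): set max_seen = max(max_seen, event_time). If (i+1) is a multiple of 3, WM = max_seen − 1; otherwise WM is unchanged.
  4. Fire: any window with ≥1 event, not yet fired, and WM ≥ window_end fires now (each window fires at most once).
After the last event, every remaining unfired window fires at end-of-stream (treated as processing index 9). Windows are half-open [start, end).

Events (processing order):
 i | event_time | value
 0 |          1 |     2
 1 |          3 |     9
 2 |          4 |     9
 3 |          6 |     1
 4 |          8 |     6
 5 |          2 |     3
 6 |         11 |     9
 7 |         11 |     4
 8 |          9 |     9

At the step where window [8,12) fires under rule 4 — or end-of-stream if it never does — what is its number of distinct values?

3

i=0 t=1 v=2: → [0,4); WM=−∞
i=1 t=3 v=9: → [0,4); WM=−∞
i=2 t=4 v=9: → [4,8); WM=3
i=3 t=6 v=1: → [4,8); WM=3
i=4 t=8 v=6: → [8,12); WM=3
i=5 t=2 v=3: → [0,4); WM=7; [0,4) fires=3
i=6 t=11 v=9: → [8,12); WM=7
i=7 t=11 v=4: → [8,12); WM=7
i=8 t=9 v=9: → [8,12); WM=10; [4,8) fires=2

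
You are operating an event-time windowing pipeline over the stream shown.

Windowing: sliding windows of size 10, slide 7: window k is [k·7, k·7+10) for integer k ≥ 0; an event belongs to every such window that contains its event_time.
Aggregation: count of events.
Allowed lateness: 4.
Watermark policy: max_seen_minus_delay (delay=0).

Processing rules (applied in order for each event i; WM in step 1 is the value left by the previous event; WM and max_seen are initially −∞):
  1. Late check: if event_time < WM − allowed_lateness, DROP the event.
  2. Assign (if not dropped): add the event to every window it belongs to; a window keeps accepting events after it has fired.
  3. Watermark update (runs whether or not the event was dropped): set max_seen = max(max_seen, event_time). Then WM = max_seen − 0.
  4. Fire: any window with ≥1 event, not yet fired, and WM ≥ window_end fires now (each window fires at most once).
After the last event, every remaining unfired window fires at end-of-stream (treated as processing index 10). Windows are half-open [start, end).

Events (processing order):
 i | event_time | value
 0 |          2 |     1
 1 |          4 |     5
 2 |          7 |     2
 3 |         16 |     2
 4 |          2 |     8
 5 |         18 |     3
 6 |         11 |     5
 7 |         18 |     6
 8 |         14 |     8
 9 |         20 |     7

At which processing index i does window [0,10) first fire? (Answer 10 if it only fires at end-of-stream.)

i=0 t=2 v=1: → [0,10); WM=2
i=1 t=4 v=5: → [0,10); WM=4
i=2 t=7 v=2: → [7,17),[0,10); WM=7
i=3 t=16 v=2: → [14,24),[7,17); WM=16; [0,10) fires=3
i=4 t=2 v=8: DROP (t<16-4); WM=16
i=5 t=18 v=3: → [14,24); WM=18; [7,17) fires=2
i=6 t=11 v=5: DROP (t<18-4); WM=18
i=7 t=18 v=6: → [14,24); WM=18
i=8 t=14 v=8: → [14,24),[7,17); WM=18
i=9 t=20 v=7: → [14,24); WM=20

3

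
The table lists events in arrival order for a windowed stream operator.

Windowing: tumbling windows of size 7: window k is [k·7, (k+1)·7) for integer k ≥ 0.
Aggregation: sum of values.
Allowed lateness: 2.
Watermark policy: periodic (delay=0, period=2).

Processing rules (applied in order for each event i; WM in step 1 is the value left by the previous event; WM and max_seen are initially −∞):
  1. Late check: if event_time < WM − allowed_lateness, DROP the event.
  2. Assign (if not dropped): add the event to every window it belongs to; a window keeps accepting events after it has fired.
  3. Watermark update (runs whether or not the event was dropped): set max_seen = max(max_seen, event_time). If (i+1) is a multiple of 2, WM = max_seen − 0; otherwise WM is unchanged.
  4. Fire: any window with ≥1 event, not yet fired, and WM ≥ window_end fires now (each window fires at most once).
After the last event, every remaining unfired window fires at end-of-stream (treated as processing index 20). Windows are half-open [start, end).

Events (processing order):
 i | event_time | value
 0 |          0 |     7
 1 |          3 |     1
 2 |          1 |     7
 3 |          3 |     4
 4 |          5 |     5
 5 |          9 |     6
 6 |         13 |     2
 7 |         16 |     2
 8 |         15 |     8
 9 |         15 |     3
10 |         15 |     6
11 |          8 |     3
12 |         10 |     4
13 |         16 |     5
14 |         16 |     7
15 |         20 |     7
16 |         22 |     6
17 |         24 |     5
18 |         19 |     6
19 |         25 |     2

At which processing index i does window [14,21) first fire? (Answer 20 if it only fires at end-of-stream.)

17

i=0 t=0 v=7: → [0,7); WM=−∞
i=1 t=3 v=1: → [0,7); WM=3
i=2 t=1 v=7: → [0,7); WM=3
i=3 t=3 v=4: → [0,7); WM=3
i=4 t=5 v=5: → [0,7); WM=3
i=5 t=9 v=6: → [7,14); WM=9; [0,7) fires=24
i=6 t=13 v=2: → [7,14); WM=9
i=7 t=16 v=2: → [14,21); WM=16; [7,14) fires=8
i=8 t=15 v=8: → [14,21); WM=16
i=9 t=15 v=3: → [14,21); WM=16
i=10 t=15 v=6: → [14,21); WM=16
i=11 t=8 v=3: DROP (t<16-2); WM=16
i=12 t=10 v=4: DROP (t<16-2); WM=16
i=13 t=16 v=5: → [14,21); WM=16
i=14 t=16 v=7: → [14,21); WM=16
i=15 t=20 v=7: → [14,21); WM=20
i=16 t=22 v=6: → [21,28); WM=20
i=17 t=24 v=5: → [21,28); WM=24; [14,21) fires=38
i=18 t=19 v=6: DROP (t<24-2); WM=24
i=19 t=25 v=2: → [21,28); WM=25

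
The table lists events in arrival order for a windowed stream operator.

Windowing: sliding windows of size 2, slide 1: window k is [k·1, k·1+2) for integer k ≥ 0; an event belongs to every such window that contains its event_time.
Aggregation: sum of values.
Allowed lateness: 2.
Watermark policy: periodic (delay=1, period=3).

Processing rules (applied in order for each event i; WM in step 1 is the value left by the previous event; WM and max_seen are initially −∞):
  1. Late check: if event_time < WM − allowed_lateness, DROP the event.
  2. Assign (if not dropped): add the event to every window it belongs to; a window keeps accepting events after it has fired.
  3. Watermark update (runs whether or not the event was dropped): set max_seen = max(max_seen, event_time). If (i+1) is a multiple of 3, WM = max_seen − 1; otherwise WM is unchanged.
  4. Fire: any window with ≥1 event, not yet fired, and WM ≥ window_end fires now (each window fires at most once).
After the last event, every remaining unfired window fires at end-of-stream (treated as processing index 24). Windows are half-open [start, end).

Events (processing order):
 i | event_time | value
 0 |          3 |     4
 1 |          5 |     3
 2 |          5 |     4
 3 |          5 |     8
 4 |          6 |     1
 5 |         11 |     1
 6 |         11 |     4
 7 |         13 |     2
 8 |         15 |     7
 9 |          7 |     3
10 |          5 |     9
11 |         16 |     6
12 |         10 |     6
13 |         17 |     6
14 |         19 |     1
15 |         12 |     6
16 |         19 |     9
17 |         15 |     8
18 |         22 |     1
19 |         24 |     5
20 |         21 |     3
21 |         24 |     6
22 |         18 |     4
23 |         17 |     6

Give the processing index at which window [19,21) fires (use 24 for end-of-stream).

20

i=0 t=3 v=4: → [3,5),[2,4); WM=−∞
i=1 t=5 v=3: → [5,7),[4,6); WM=−∞
i=2 t=5 v=4: → [5,7),[4,6); WM=4; [2,4) fires=4
i=3 t=5 v=8: → [5,7),[4,6); WM=4
i=4 t=6 v=1: → [6,8),[5,7); WM=4
i=5 t=11 v=1: → [11,13),[10,12); WM=10; [3,5) fires=4 [4,6) fires=15 [5,7) fires=16 [6,8) fires=1
i=6 t=11 v=4: → [11,13),[10,12); WM=10
i=7 t=13 v=2: → [13,15),[12,14); WM=10
i=8 t=15 v=7: → [15,17),[14,16); WM=14; [10,12) fires=5 [11,13) fires=5 [12,14) fires=2
i=9 t=7 v=3: DROP (t<14-2); WM=14
i=10 t=5 v=9: DROP (t<14-2); WM=14
i=11 t=16 v=6: → [16,18),[15,17); WM=15; [13,15) fires=2
i=12 t=10 v=6: DROP (t<15-2); WM=15
i=13 t=17 v=6: → [17,19),[16,18); WM=15
i=14 t=19 v=1: → [19,21),[18,20); WM=18; [14,16) fires=7 [15,17) fires=13 [16,18) fires=12
i=15 t=12 v=6: DROP (t<18-2); WM=18
i=16 t=19 v=9: → [19,21),[18,20); WM=18
i=17 t=15 v=8: DROP (t<18-2); WM=18
i=18 t=22 v=1: → [22,24),[21,23); WM=18
i=19 t=24 v=5: → [24,26),[23,25); WM=18
i=20 t=21 v=3: → [21,23),[20,22); WM=23; [17,19) fires=6 [18,20) fires=10 [19,21) fires=10 [20,22) fires=3 [21,23) fires=4
i=21 t=24 v=6: → [24,26),[23,25); WM=23
i=22 t=18 v=4: DROP (t<23-2); WM=23
i=23 t=17 v=6: DROP (t<23-2); WM=23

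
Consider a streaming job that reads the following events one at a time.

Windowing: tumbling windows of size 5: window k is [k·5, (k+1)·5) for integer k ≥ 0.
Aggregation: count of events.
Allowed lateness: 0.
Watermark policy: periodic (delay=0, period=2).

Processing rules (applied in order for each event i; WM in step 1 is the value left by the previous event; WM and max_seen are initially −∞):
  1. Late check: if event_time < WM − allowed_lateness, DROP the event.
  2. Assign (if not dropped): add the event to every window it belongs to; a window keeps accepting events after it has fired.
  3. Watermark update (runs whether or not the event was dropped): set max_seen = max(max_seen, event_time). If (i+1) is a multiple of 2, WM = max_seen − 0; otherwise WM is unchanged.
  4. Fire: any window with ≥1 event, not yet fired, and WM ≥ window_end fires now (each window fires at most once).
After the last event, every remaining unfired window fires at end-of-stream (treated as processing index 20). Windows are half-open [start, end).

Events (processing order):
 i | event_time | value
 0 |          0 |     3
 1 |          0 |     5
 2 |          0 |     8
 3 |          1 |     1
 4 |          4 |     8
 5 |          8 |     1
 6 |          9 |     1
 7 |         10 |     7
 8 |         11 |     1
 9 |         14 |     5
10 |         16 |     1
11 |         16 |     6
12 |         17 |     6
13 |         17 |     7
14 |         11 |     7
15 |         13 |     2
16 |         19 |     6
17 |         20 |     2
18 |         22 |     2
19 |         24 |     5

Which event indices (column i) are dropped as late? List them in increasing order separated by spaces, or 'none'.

i=0 t=0 v=3: → [0,5); WM=−∞
i=1 t=0 v=5: → [0,5); WM=0
i=2 t=0 v=8: → [0,5); WM=0
i=3 t=1 v=1: → [0,5); WM=1
i=4 t=4 v=8: → [0,5); WM=1
i=5 t=8 v=1: → [5,10); WM=8; [0,5) fires=5
i=6 t=9 v=1: → [5,10); WM=8
i=7 t=10 v=7: → [10,15); WM=10; [5,10) fires=2
i=8 t=11 v=1: → [10,15); WM=10
i=9 t=14 v=5: → [10,15); WM=14
i=10 t=16 v=1: → [15,20); WM=14
i=11 t=16 v=6: → [15,20); WM=16; [10,15) fires=3
i=12 t=17 v=6: → [15,20); WM=16
i=13 t=17 v=7: → [15,20); WM=17
i=14 t=11 v=7: DROP (t<17-0); WM=17
i=15 t=13 v=2: DROP (t<17-0); WM=17
i=16 t=19 v=6: → [15,20); WM=17
i=17 t=20 v=2: → [20,25); WM=20; [15,20) fires=5
i=18 t=22 v=2: → [20,25); WM=20
i=19 t=24 v=5: → [20,25); WM=24

14 15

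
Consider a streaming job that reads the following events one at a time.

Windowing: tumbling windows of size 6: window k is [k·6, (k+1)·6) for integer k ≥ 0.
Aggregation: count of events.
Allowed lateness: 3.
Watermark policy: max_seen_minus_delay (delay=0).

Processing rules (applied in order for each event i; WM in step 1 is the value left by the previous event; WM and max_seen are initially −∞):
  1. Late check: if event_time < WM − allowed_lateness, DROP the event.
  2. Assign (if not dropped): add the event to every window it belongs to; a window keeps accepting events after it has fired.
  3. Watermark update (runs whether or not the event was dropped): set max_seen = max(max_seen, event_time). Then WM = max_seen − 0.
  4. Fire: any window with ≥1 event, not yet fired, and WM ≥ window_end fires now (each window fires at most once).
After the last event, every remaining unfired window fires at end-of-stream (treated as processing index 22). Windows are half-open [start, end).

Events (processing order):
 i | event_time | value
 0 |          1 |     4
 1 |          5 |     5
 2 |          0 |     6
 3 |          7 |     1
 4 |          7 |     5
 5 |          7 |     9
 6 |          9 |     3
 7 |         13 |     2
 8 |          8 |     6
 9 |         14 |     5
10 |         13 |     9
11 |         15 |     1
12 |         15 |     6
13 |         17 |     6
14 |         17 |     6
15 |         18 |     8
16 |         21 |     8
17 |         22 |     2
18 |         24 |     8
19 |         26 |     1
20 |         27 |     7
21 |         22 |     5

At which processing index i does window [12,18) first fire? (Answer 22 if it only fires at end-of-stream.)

i=0 t=1 v=4: → [0,6); WM=1
i=1 t=5 v=5: → [0,6); WM=5
i=2 t=0 v=6: DROP (t<5-3); WM=5
i=3 t=7 v=1: → [6,12); WM=7; [0,6) fires=2
i=4 t=7 v=5: → [6,12); WM=7
i=5 t=7 v=9: → [6,12); WM=7
i=6 t=9 v=3: → [6,12); WM=9
i=7 t=13 v=2: → [12,18); WM=13; [6,12) fires=4
i=8 t=8 v=6: DROP (t<13-3); WM=13
i=9 t=14 v=5: → [12,18); WM=14
i=10 t=13 v=9: → [12,18); WM=14
i=11 t=15 v=1: → [12,18); WM=15
i=12 t=15 v=6: → [12,18); WM=15
i=13 t=17 v=6: → [12,18); WM=17
i=14 t=17 v=6: → [12,18); WM=17
i=15 t=18 v=8: → [18,24); WM=18; [12,18) fires=7
i=16 t=21 v=8: → [18,24); WM=21
i=17 t=22 v=2: → [18,24); WM=22
i=18 t=24 v=8: → [24,30); WM=24; [18,24) fires=3
i=19 t=26 v=1: → [24,30); WM=26
i=20 t=27 v=7: → [24,30); WM=27
i=21 t=22 v=5: DROP (t<27-3); WM=27

15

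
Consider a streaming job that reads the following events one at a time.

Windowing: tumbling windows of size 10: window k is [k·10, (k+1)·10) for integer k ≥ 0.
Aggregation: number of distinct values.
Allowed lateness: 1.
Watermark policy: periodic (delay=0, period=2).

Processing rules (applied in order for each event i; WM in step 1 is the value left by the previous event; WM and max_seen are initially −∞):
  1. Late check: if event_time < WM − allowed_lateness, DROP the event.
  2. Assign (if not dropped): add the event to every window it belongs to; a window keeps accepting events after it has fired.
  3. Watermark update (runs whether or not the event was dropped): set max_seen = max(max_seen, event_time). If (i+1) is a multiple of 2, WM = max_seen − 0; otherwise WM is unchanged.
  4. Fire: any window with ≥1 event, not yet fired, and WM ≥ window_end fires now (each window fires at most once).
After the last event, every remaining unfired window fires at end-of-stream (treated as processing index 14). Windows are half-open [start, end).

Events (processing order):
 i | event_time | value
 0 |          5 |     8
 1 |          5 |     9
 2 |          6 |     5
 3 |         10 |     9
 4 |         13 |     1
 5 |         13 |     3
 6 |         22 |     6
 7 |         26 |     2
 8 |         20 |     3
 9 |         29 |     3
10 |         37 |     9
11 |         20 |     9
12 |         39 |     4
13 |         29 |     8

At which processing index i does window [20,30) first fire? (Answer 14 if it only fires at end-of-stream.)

i=0 t=5 v=8: → [0,10); WM=−∞
i=1 t=5 v=9: → [0,10); WM=5
i=2 t=6 v=5: → [0,10); WM=5
i=3 t=10 v=9: → [10,20); WM=10; [0,10) fires=3
i=4 t=13 v=1: → [10,20); WM=10
i=5 t=13 v=3: → [10,20); WM=13
i=6 t=22 v=6: → [20,30); WM=13
i=7 t=26 v=2: → [20,30); WM=26; [10,20) fires=3
i=8 t=20 v=3: DROP (t<26-1); WM=26
i=9 t=29 v=3: → [20,30); WM=29
i=10 t=37 v=9: → [30,40); WM=29
i=11 t=20 v=9: DROP (t<29-1); WM=37; [20,30) fires=3
i=12 t=39 v=4: → [30,40); WM=37
i=13 t=29 v=8: DROP (t<37-1); WM=39

11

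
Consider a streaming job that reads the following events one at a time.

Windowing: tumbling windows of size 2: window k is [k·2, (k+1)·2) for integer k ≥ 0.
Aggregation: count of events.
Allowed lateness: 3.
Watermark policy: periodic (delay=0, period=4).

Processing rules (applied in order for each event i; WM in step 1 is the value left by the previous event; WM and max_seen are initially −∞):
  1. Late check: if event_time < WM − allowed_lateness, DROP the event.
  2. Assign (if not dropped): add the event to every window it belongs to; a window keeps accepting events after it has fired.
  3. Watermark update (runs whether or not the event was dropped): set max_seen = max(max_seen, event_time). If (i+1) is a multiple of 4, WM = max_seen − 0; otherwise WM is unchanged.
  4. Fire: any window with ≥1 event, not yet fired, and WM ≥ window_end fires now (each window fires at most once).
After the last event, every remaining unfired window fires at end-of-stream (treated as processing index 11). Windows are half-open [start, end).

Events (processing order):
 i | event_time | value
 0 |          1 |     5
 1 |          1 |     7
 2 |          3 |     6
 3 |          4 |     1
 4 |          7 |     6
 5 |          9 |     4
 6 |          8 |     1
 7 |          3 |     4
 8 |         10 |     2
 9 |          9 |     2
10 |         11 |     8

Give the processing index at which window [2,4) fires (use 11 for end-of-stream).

3

i=0 t=1 v=5: → [0,2); WM=−∞
i=1 t=1 v=7: → [0,2); WM=−∞
i=2 t=3 v=6: → [2,4); WM=−∞
i=3 t=4 v=1: → [4,6); WM=4; [0,2) fires=2 [2,4) fires=1
i=4 t=7 v=6: → [6,8); WM=4
i=5 t=9 v=4: → [8,10); WM=4
i=6 t=8 v=1: → [8,10); WM=4
i=7 t=3 v=4: → [2,4); WM=9; [4,6) fires=1 [6,8) fires=1
i=8 t=10 v=2: → [10,12); WM=9
i=9 t=9 v=2: → [8,10); WM=9
i=10 t=11 v=8: → [10,12); WM=9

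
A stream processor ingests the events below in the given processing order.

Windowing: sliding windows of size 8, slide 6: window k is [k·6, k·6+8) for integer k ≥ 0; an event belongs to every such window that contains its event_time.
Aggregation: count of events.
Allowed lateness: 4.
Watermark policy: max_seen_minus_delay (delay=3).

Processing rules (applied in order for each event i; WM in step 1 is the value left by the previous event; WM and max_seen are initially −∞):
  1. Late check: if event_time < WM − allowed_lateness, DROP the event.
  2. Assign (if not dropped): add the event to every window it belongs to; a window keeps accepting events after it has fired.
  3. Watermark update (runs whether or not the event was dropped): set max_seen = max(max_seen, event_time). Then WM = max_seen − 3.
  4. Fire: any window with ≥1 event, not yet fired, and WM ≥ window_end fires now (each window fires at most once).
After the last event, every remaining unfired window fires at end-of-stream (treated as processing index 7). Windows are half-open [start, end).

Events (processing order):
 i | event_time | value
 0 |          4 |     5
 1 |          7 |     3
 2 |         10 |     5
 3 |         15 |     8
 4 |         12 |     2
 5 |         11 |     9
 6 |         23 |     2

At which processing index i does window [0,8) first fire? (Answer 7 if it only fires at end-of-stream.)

3

i=0 t=4 v=5: → [0,8); WM=1
i=1 t=7 v=3: → [6,14),[0,8); WM=4
i=2 t=10 v=5: → [6,14); WM=7
i=3 t=15 v=8: → [12,20); WM=12; [0,8) fires=2
i=4 t=12 v=2: → [12,20),[6,14); WM=12
i=5 t=11 v=9: → [6,14); WM=12
i=6 t=23 v=2: → [18,26); WM=20; [6,14) fires=4 [12,20) fires=2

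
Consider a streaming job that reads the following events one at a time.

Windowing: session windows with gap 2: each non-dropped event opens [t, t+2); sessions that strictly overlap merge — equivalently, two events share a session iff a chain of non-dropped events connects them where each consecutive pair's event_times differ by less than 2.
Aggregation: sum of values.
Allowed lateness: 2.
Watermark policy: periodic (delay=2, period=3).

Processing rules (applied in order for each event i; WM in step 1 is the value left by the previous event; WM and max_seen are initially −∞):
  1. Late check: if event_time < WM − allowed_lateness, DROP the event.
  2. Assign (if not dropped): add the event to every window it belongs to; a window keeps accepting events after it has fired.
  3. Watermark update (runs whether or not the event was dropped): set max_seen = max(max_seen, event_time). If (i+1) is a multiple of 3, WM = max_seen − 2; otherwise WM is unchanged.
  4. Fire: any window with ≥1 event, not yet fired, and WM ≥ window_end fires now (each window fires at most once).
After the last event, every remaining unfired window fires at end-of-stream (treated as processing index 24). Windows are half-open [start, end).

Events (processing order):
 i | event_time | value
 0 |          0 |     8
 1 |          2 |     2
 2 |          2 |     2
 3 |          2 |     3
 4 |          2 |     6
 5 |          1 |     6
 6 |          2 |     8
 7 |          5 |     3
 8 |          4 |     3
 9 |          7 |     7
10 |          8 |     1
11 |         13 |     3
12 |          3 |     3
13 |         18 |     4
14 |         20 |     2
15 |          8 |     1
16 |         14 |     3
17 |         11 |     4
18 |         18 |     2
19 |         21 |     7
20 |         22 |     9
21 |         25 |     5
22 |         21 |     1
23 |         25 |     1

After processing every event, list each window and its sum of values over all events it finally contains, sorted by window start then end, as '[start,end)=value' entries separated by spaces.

[0,4)=35 [4,7)=6 [7,10)=8 [13,15)=3 [18,20)=6 [20,24)=19 [25,27)=6

i=0 t=0 v=8: → [0,2); WM=−∞
i=1 t=2 v=2: → [2,4); WM=−∞
i=2 t=2 v=2: → [2,4); WM=0
i=3 t=2 v=3: → [2,4); WM=0
i=4 t=2 v=6: → [2,4); WM=0
i=5 t=1 v=6: → [0,4); WM=0
i=6 t=2 v=8: → [0,4); WM=0
i=7 t=5 v=3: → [5,7); WM=0
i=8 t=4 v=3: → [4,7); WM=3
i=9 t=7 v=7: → [7,9); WM=3
i=10 t=8 v=1: → [7,10); WM=3
i=11 t=13 v=3: → [13,15); WM=11
i=12 t=3 v=3: DROP (t<11-2); WM=11
i=13 t=18 v=4: → [18,20); WM=11
i=14 t=20 v=2: → [20,22); WM=18
i=15 t=8 v=1: DROP (t<18-2); WM=18
i=16 t=14 v=3: DROP (t<18-2); WM=18
i=17 t=11 v=4: DROP (t<18-2); WM=18
i=18 t=18 v=2: → [18,20); WM=18
i=19 t=21 v=7: → [20,23); WM=18
i=20 t=22 v=9: → [20,24); WM=20
i=21 t=25 v=5: → [25,27); WM=20
i=22 t=21 v=1: → [20,24); WM=20
i=23 t=25 v=1: → [25,27); WM=23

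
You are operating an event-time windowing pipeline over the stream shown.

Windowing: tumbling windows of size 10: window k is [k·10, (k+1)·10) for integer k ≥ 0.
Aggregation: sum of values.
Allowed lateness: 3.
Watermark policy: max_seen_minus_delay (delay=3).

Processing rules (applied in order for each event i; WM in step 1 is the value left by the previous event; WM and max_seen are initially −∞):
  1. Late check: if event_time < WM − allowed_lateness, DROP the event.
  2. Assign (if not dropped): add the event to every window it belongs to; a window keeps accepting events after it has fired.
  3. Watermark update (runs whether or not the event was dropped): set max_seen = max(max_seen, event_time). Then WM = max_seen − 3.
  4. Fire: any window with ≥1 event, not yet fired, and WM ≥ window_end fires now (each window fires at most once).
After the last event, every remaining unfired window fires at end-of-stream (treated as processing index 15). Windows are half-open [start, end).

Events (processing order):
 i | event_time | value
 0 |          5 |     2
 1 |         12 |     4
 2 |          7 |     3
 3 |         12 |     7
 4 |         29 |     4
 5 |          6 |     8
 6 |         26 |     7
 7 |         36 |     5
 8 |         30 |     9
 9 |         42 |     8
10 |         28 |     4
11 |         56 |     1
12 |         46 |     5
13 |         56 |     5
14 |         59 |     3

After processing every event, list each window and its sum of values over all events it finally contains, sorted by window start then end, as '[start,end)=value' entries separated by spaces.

i=0 t=5 v=2: → [0,10); WM=2
i=1 t=12 v=4: → [10,20); WM=9
i=2 t=7 v=3: → [0,10); WM=9
i=3 t=12 v=7: → [10,20); WM=9
i=4 t=29 v=4: → [20,30); WM=26; [0,10) fires=5 [10,20) fires=11
i=5 t=6 v=8: DROP (t<26-3); WM=26
i=6 t=26 v=7: → [20,30); WM=26
i=7 t=36 v=5: → [30,40); WM=33; [20,30) fires=11
i=8 t=30 v=9: → [30,40); WM=33
i=9 t=42 v=8: → [40,50); WM=39
i=10 t=28 v=4: DROP (t<39-3); WM=39
i=11 t=56 v=1: → [50,60); WM=53; [30,40) fires=14 [40,50) fires=8
i=12 t=46 v=5: DROP (t<53-3); WM=53
i=13 t=56 v=5: → [50,60); WM=53
i=14 t=59 v=3: → [50,60); WM=56

[0,10)=5 [10,20)=11 [20,30)=11 [30,40)=14 [40,50)=8 [50,60)=9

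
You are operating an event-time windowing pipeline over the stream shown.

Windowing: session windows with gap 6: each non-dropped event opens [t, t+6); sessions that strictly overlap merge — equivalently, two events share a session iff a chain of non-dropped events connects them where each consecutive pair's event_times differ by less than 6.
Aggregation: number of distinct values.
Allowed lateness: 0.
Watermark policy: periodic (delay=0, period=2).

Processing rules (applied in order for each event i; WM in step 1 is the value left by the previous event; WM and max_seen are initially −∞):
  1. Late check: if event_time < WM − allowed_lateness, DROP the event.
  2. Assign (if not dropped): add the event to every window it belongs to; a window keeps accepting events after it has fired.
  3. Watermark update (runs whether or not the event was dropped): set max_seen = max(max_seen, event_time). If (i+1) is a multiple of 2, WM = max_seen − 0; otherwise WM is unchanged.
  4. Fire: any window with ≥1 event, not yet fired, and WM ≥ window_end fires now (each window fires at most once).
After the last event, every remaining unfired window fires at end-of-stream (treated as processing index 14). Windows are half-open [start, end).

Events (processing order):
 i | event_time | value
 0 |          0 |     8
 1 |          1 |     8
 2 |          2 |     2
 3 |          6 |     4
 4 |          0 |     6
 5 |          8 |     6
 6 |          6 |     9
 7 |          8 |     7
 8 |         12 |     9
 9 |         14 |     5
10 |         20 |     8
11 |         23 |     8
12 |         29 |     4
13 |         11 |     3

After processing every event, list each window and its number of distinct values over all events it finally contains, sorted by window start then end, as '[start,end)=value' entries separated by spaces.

i=0 t=0 v=8: → [0,6); WM=−∞
i=1 t=1 v=8: → [0,7); WM=1
i=2 t=2 v=2: → [0,8); WM=1
i=3 t=6 v=4: → [0,12); WM=6
i=4 t=0 v=6: DROP (t<6-0); WM=6
i=5 t=8 v=6: → [0,14); WM=8
i=6 t=6 v=9: DROP (t<8-0); WM=8
i=7 t=8 v=7: → [0,14); WM=8
i=8 t=12 v=9: → [0,18); WM=8
i=9 t=14 v=5: → [0,20); WM=14
i=10 t=20 v=8: → [20,26); WM=14
i=11 t=23 v=8: → [20,29); WM=23
i=12 t=29 v=4: → [29,35); WM=23
i=13 t=11 v=3: DROP (t<23-0); WM=29

[0,20)=7 [20,29)=1 [29,35)=1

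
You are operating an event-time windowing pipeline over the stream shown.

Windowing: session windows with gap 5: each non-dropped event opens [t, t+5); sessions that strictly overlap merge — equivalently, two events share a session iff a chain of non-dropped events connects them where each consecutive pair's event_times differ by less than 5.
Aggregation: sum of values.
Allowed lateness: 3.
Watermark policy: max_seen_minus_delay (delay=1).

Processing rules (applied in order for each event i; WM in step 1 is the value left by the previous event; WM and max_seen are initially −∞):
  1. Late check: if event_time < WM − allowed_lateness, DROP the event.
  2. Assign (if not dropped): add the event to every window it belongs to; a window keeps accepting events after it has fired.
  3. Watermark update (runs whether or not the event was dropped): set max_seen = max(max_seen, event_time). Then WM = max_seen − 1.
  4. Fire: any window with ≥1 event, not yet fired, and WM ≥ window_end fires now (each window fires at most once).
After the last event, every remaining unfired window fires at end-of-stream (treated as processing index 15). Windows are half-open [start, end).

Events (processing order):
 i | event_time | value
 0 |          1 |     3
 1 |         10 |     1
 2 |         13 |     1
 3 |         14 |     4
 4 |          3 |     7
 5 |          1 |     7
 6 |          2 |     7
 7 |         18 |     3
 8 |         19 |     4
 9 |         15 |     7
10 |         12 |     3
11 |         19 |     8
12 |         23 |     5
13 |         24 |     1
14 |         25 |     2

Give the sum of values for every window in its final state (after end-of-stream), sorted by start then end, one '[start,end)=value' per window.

[1,6)=3 [10,30)=36

i=0 t=1 v=3: → [1,6); WM=0
i=1 t=10 v=1: → [10,15); WM=9
i=2 t=13 v=1: → [10,18); WM=12
i=3 t=14 v=4: → [10,19); WM=13
i=4 t=3 v=7: DROP (t<13-3); WM=13
i=5 t=1 v=7: DROP (t<13-3); WM=13
i=6 t=2 v=7: DROP (t<13-3); WM=13
i=7 t=18 v=3: → [10,23); WM=17
i=8 t=19 v=4: → [10,24); WM=18
i=9 t=15 v=7: → [10,24); WM=18
i=10 t=12 v=3: DROP (t<18-3); WM=18
i=11 t=19 v=8: → [10,24); WM=18
i=12 t=23 v=5: → [10,28); WM=22
i=13 t=24 v=1: → [10,29); WM=23
i=14 t=25 v=2: → [10,30); WM=24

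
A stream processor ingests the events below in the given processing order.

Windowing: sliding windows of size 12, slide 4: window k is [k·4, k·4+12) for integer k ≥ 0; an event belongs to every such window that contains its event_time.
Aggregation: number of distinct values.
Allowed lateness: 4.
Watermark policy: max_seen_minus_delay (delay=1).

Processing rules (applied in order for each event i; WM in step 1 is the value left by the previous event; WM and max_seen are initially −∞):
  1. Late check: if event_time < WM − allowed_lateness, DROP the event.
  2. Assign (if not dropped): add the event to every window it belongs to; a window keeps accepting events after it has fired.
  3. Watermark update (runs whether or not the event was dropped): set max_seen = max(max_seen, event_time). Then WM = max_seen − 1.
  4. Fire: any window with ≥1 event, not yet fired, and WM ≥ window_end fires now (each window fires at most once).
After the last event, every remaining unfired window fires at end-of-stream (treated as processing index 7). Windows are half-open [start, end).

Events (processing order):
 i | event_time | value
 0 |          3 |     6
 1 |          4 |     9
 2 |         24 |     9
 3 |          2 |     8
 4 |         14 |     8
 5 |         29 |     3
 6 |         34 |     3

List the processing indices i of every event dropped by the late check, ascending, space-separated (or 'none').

3 4

i=0 t=3 v=6: → [0,12); WM=2
i=1 t=4 v=9: → [4,16),[0,12); WM=3
i=2 t=24 v=9: → [24,36),[20,32),[16,28); WM=23; [0,12) fires=2 [4,16) fires=1
i=3 t=2 v=8: DROP (t<23-4); WM=23
i=4 t=14 v=8: DROP (t<23-4); WM=23
i=5 t=29 v=3: → [28,40),[24,36),[20,32); WM=28; [16,28) fires=1
i=6 t=34 v=3: → [32,44),[28,40),[24,36); WM=33; [20,32) fires=2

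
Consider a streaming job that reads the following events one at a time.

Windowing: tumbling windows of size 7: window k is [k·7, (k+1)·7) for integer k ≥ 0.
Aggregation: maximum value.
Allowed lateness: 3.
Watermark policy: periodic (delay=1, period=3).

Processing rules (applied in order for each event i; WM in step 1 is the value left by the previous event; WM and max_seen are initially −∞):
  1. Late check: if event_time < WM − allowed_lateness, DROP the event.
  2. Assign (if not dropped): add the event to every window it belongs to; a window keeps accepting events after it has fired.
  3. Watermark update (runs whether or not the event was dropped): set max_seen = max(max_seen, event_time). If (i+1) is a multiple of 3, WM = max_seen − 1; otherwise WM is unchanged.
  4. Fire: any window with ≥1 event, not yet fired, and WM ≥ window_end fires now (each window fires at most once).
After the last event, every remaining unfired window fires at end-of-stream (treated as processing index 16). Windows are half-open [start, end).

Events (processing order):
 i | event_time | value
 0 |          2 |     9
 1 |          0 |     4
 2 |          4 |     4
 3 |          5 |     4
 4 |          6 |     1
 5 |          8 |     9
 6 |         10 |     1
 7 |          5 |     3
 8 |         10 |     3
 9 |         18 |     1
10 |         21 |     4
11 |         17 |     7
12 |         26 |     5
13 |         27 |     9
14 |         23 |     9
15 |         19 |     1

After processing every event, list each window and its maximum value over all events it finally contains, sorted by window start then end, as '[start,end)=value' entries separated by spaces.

i=0 t=2 v=9: → [0,7); WM=−∞
i=1 t=0 v=4: → [0,7); WM=−∞
i=2 t=4 v=4: → [0,7); WM=3
i=3 t=5 v=4: → [0,7); WM=3
i=4 t=6 v=1: → [0,7); WM=3
i=5 t=8 v=9: → [7,14); WM=7; [0,7) fires=9
i=6 t=10 v=1: → [7,14); WM=7
i=7 t=5 v=3: → [0,7); WM=7
i=8 t=10 v=3: → [7,14); WM=9
i=9 t=18 v=1: → [14,21); WM=9
i=10 t=21 v=4: → [21,28); WM=9
i=11 t=17 v=7: → [14,21); WM=20; [7,14) fires=9
i=12 t=26 v=5: → [21,28); WM=20
i=13 t=27 v=9: → [21,28); WM=20
i=14 t=23 v=9: → [21,28); WM=26; [14,21) fires=7
i=15 t=19 v=1: DROP (t<26-3); WM=26

[0,7)=9 [7,14)=9 [14,21)=7 [21,28)=9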